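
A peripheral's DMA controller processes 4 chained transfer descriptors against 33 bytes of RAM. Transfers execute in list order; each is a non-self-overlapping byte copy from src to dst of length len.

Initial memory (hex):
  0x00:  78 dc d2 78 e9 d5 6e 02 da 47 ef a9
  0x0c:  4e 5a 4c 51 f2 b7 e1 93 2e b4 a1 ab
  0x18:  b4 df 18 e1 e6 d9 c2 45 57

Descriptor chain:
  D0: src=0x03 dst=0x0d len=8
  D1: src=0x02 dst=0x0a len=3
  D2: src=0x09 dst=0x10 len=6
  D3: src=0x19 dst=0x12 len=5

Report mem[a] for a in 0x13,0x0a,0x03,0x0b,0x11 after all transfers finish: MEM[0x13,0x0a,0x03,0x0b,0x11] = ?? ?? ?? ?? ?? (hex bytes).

MEM[0x13,0x0a,0x03,0x0b,0x11] = 18 d2 78 78 d2

#0 dst[0x0d+8] := {0x78,0xe9,0xd5,0x6e,0x02,0xda,0x47,0xef}
#1 dst[0x0a+3] := {0xd2,0x78,0xe9}
#2 dst[0x10+6] := {0x47,0xd2,0x78,0xe9,0x78,0xe9}
#3 dst[0x12+5] := {0xdf,0x18,0xe1,0xe6,0xd9}
query mem[0x13]=0x18, mem[0x0a]=0xd2, mem[0x03]=0x78, mem[0x0b]=0x78, mem[0x11]=0xd2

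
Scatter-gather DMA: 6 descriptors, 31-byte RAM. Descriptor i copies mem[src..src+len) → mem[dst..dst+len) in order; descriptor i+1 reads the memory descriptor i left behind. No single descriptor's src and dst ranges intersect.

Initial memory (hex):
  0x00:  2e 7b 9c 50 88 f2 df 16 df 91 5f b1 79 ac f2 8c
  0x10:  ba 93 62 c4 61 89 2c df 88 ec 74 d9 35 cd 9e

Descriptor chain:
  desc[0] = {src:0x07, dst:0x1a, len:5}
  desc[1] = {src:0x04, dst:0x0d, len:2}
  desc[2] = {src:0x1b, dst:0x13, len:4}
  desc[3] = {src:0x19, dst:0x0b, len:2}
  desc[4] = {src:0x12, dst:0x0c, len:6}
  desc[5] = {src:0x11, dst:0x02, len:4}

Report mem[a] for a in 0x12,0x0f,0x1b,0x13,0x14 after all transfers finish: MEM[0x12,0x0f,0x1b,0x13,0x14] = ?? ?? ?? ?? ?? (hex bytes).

MEM[0x12,0x0f,0x1b,0x13,0x14] = 62 5f df df 91

D0: mem[0x1a..0x1e] <- [16 df 91 5f b1]
D1: mem[0x0d..0x0e] <- [88 f2]
D2: mem[0x13..0x16] <- [df 91 5f b1]
D3: mem[0x0b..0x0c] <- [ec 16]
D4: mem[0x0c..0x11] <- [62 df 91 5f b1 df]
D5: mem[0x02..0x05] <- [df 62 df 91]
query mem[0x12]=0x62, mem[0x0f]=0x5f, mem[0x1b]=0xdf, mem[0x13]=0xdf, mem[0x14]=0x91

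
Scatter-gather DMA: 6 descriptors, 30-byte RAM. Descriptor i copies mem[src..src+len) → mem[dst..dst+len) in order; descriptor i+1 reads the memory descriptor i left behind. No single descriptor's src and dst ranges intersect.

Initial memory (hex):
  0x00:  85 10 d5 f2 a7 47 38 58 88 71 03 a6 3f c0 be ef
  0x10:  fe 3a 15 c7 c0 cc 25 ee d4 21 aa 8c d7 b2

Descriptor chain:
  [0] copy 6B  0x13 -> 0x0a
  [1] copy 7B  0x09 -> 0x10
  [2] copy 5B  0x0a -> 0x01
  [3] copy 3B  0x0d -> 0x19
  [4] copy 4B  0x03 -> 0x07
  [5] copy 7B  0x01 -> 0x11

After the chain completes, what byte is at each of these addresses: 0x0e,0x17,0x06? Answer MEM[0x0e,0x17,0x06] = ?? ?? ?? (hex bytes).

D0: mem[0x0a..0x0f] <- [c7 c0 cc 25 ee d4]
D1: mem[0x10..0x16] <- [71 c7 c0 cc 25 ee d4]
D2: mem[0x01..0x05] <- [c7 c0 cc 25 ee]
D3: mem[0x19..0x1b] <- [25 ee d4]
D4: mem[0x07..0x0a] <- [cc 25 ee 38]
D5: mem[0x11..0x17] <- [c7 c0 cc 25 ee 38 cc]
query mem[0x0e]=0xee, mem[0x17]=0xcc, mem[0x06]=0x38

MEM[0x0e,0x17,0x06] = ee cc 38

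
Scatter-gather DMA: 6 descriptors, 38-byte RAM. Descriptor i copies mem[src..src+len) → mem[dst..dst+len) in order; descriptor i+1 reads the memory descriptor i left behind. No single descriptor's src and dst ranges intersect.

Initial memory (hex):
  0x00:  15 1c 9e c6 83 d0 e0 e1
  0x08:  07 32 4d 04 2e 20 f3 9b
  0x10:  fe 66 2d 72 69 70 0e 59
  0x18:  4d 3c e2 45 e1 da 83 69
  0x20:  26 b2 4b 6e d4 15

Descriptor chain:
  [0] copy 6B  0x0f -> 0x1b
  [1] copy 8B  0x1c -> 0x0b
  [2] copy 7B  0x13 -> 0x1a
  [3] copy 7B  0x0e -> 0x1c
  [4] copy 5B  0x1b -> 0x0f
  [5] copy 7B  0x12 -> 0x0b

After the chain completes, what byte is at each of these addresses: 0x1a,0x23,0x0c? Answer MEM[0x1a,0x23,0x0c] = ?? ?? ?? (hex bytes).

MEM[0x1a,0x23,0x0c] = 72 6e 4b

D0: mem[0x1b..0x20] <- [9b fe 66 2d 72 69]
D1: mem[0x0b..0x12] <- [fe 66 2d 72 69 b2 4b 6e]
D2: mem[0x1a..0x20] <- [72 69 70 0e 59 4d 3c]
D3: mem[0x1c..0x22] <- [72 69 b2 4b 6e 72 69]
D4: mem[0x0f..0x13] <- [69 72 69 b2 4b]
D5: mem[0x0b..0x11] <- [b2 4b 69 70 0e 59 4d]
query mem[0x1a]=0x72, mem[0x23]=0x6e, mem[0x0c]=0x4b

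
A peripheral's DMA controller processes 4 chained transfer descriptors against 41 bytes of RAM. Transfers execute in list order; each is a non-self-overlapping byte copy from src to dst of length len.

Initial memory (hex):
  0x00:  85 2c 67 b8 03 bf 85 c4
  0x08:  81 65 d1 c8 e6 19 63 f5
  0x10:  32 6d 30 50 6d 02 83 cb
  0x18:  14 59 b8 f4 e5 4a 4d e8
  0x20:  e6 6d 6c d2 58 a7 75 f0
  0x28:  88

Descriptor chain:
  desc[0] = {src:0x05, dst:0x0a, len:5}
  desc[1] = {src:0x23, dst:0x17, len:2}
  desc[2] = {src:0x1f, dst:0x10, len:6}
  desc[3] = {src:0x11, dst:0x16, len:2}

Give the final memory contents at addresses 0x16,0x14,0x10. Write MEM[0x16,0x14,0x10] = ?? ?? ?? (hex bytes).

#0 dst[0x0a+5] := {0xbf,0x85,0xc4,0x81,0x65}
#1 dst[0x17+2] := {0xd2,0x58}
#2 dst[0x10+6] := {0xe8,0xe6,0x6d,0x6c,0xd2,0x58}
#3 dst[0x16+2] := {0xe6,0x6d}
query mem[0x16]=0xe6, mem[0x14]=0xd2, mem[0x10]=0xe8

MEM[0x16,0x14,0x10] = e6 d2 e8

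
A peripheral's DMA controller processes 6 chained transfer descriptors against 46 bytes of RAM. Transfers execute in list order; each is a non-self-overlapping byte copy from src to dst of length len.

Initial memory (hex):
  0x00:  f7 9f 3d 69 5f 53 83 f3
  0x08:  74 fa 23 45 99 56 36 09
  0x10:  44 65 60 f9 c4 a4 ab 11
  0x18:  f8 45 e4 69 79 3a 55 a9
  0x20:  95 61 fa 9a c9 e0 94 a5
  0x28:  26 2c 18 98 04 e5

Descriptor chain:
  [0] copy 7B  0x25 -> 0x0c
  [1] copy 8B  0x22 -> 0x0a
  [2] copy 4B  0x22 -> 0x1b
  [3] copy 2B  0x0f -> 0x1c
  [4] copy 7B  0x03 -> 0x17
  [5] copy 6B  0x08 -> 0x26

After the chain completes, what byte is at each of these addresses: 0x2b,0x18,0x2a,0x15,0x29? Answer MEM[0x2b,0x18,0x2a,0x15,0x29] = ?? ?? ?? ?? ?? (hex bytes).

#0 dst[0x0c+7] := {0xe0,0x94,0xa5,0x26,0x2c,0x18,0x98}
#1 dst[0x0a+8] := {0xfa,0x9a,0xc9,0xe0,0x94,0xa5,0x26,0x2c}
#2 dst[0x1b+4] := {0xfa,0x9a,0xc9,0xe0}
#3 dst[0x1c+2] := {0xa5,0x26}
#4 dst[0x17+7] := {0x69,0x5f,0x53,0x83,0xf3,0x74,0xfa}
#5 dst[0x26+6] := {0x74,0xfa,0xfa,0x9a,0xc9,0xe0}
query mem[0x2b]=0xe0, mem[0x18]=0x5f, mem[0x2a]=0xc9, mem[0x15]=0xa4, mem[0x29]=0x9a

MEM[0x2b,0x18,0x2a,0x15,0x29] = e0 5f c9 a4 9a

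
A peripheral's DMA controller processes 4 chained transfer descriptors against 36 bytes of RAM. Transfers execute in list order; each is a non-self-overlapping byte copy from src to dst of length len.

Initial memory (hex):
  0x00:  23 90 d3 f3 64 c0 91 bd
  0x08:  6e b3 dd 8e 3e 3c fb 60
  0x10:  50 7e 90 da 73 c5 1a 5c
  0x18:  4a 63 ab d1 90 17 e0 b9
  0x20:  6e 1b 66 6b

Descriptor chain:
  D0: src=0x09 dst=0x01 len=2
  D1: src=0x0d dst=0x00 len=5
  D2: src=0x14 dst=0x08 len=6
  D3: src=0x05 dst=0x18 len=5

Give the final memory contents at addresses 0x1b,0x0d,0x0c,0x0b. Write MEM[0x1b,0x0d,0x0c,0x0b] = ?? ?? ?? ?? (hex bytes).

D0: mem[0x01..0x02] <- [b3 dd]
D1: mem[0x00..0x04] <- [3c fb 60 50 7e]
D2: mem[0x08..0x0d] <- [73 c5 1a 5c 4a 63]
D3: mem[0x18..0x1c] <- [c0 91 bd 73 c5]
query mem[0x1b]=0x73, mem[0x0d]=0x63, mem[0x0c]=0x4a, mem[0x0b]=0x5c

MEM[0x1b,0x0d,0x0c,0x0b] = 73 63 4a 5c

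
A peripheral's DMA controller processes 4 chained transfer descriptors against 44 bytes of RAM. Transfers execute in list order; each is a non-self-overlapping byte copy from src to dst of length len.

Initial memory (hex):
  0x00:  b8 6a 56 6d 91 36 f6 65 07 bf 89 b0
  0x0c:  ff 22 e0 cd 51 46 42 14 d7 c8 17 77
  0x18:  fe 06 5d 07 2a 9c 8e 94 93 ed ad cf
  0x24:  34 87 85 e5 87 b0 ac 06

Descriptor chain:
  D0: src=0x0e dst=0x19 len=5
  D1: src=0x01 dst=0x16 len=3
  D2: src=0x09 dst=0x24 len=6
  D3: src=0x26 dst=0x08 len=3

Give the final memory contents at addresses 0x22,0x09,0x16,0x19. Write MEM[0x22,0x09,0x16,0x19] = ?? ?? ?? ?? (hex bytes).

#0 dst[0x19+5] := {0xe0,0xcd,0x51,0x46,0x42}
#1 dst[0x16+3] := {0x6a,0x56,0x6d}
#2 dst[0x24+6] := {0xbf,0x89,0xb0,0xff,0x22,0xe0}
#3 dst[0x08+3] := {0xb0,0xff,0x22}
query mem[0x22]=0xad, mem[0x09]=0xff, mem[0x16]=0x6a, mem[0x19]=0xe0

MEM[0x22,0x09,0x16,0x19] = ad ff 6a e0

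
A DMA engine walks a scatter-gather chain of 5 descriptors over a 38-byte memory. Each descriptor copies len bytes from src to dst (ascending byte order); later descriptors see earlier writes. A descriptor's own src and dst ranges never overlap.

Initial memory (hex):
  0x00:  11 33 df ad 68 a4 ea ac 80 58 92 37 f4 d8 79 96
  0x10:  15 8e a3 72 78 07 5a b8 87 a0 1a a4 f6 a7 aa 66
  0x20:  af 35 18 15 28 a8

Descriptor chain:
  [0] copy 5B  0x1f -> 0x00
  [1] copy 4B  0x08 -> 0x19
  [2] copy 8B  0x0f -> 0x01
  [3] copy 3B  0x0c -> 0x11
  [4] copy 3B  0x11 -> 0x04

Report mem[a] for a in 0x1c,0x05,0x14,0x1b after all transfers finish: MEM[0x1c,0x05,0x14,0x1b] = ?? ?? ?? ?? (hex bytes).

MEM[0x1c,0x05,0x14,0x1b] = 37 d8 78 92

  after D0: wrote 5B at 0x00 = 66af351815
  after D1: wrote 4B at 0x19 = 80589237
  after D2: wrote 8B at 0x01 = 96158ea37278075a
  after D3: wrote 3B at 0x11 = f4d879
  after D4: wrote 3B at 0x04 = f4d879
query mem[0x1c]=0x37, mem[0x05]=0xd8, mem[0x14]=0x78, mem[0x1b]=0x92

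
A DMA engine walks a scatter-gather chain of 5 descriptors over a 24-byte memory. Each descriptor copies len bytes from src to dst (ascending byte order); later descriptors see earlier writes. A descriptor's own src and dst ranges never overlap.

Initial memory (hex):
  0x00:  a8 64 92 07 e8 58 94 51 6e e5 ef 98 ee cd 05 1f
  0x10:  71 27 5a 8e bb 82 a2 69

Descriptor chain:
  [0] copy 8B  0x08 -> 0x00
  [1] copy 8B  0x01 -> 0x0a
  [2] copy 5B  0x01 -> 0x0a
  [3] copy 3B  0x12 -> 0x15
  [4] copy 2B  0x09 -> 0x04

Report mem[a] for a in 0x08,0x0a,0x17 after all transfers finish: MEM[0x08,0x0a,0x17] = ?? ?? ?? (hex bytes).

MEM[0x08,0x0a,0x17] = 6e e5 bb

  after D0: wrote 8B at 0x00 = 6ee5ef98eecd051f
  after D1: wrote 8B at 0x0a = e5ef98eecd051f6e
  after D2: wrote 5B at 0x0a = e5ef98eecd
  after D3: wrote 3B at 0x15 = 5a8ebb
  after D4: wrote 2B at 0x04 = e5e5
query mem[0x08]=0x6e, mem[0x0a]=0xe5, mem[0x17]=0xbb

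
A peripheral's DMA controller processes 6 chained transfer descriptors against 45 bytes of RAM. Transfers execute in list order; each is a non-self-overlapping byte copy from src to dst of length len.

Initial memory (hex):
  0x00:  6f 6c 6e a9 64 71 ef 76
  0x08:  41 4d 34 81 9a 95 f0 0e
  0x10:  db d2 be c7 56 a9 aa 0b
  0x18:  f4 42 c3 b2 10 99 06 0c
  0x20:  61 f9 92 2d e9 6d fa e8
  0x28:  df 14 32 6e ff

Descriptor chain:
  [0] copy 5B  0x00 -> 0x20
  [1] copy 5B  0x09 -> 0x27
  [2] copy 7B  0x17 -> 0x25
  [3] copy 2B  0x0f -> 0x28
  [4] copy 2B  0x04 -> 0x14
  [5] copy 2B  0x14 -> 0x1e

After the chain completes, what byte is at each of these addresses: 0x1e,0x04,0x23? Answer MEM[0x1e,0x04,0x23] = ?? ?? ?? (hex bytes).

#0 dst[0x20+5] := {0x6f,0x6c,0x6e,0xa9,0x64}
#1 dst[0x27+5] := {0x4d,0x34,0x81,0x9a,0x95}
#2 dst[0x25+7] := {0x0b,0xf4,0x42,0xc3,0xb2,0x10,0x99}
#3 dst[0x28+2] := {0x0e,0xdb}
#4 dst[0x14+2] := {0x64,0x71}
#5 dst[0x1e+2] := {0x64,0x71}
query mem[0x1e]=0x64, mem[0x04]=0x64, mem[0x23]=0xa9

MEM[0x1e,0x04,0x23] = 64 64 a9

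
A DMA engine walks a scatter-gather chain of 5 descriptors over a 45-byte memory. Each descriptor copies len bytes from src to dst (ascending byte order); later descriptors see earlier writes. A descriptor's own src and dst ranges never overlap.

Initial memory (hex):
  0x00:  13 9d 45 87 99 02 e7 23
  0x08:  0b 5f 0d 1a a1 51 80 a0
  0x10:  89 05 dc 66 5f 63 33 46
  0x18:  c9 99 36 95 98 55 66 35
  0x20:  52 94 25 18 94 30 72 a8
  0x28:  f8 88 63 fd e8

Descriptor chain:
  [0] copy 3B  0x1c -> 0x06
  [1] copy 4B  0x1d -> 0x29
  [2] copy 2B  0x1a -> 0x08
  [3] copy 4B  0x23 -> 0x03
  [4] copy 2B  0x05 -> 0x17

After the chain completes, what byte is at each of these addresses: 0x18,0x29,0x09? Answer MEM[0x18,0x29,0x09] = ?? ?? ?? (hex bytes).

MEM[0x18,0x29,0x09] = 72 55 95

[0] 0x1c->0x06 len=3 : 98 55 66
[1] 0x1d->0x29 len=4 : 55 66 35 52
[2] 0x1a->0x08 len=2 : 36 95
[3] 0x23->0x03 len=4 : 18 94 30 72
[4] 0x05->0x17 len=2 : 30 72
query mem[0x18]=0x72, mem[0x29]=0x55, mem[0x09]=0x95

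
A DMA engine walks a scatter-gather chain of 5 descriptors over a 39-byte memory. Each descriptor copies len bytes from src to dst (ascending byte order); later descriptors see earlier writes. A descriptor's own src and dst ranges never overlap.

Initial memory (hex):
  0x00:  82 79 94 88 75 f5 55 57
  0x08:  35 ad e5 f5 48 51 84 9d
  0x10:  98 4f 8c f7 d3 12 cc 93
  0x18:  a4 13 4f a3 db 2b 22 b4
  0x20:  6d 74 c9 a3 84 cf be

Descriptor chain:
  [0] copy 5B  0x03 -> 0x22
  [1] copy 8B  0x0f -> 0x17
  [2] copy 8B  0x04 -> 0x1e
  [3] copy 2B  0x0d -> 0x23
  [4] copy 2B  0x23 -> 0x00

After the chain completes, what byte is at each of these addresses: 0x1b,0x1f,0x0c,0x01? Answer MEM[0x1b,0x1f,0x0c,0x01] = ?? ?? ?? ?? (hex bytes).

[0] 0x03->0x22 len=5 : 88 75 f5 55 57
[1] 0x0f->0x17 len=8 : 9d 98 4f 8c f7 d3 12 cc
[2] 0x04->0x1e len=8 : 75 f5 55 57 35 ad e5 f5
[3] 0x0d->0x23 len=2 : 51 84
[4] 0x23->0x00 len=2 : 51 84
query mem[0x1b]=0xf7, mem[0x1f]=0xf5, mem[0x0c]=0x48, mem[0x01]=0x84

MEM[0x1b,0x1f,0x0c,0x01] = f7 f5 48 84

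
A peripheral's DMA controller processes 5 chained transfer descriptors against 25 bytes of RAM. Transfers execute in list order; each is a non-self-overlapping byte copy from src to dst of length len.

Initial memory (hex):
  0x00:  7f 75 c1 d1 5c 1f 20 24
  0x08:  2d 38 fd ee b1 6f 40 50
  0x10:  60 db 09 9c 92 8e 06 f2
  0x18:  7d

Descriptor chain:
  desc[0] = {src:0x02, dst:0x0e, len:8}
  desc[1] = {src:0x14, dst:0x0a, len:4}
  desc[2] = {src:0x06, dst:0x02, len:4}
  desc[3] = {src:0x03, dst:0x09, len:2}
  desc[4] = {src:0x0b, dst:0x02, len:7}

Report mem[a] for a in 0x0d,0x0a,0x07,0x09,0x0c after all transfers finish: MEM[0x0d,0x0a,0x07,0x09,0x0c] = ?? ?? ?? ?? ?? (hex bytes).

MEM[0x0d,0x0a,0x07,0x09,0x0c] = f2 2d 5c 24 06

#0 dst[0x0e+8] := {0xc1,0xd1,0x5c,0x1f,0x20,0x24,0x2d,0x38}
#1 dst[0x0a+4] := {0x2d,0x38,0x06,0xf2}
#2 dst[0x02+4] := {0x20,0x24,0x2d,0x38}
#3 dst[0x09+2] := {0x24,0x2d}
#4 dst[0x02+7] := {0x38,0x06,0xf2,0xc1,0xd1,0x5c,0x1f}
query mem[0x0d]=0xf2, mem[0x0a]=0x2d, mem[0x07]=0x5c, mem[0x09]=0x24, mem[0x0c]=0x06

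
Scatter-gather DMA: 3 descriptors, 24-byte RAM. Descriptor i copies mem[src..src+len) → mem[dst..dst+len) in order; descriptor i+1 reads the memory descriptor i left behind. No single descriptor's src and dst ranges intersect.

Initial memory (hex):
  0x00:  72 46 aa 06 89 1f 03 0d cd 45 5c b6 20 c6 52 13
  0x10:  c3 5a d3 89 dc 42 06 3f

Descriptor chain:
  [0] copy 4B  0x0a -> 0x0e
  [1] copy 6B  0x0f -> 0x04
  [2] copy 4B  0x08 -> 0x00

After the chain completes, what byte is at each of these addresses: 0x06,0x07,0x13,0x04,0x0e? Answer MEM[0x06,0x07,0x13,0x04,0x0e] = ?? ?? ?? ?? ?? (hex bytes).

  after D0: wrote 4B at 0x0e = 5cb620c6
  after D1: wrote 6B at 0x04 = b620c6d389dc
  after D2: wrote 4B at 0x00 = 89dc5cb6
query mem[0x06]=0xc6, mem[0x07]=0xd3, mem[0x13]=0x89, mem[0x04]=0xb6, mem[0x0e]=0x5c

MEM[0x06,0x07,0x13,0x04,0x0e] = c6 d3 89 b6 5c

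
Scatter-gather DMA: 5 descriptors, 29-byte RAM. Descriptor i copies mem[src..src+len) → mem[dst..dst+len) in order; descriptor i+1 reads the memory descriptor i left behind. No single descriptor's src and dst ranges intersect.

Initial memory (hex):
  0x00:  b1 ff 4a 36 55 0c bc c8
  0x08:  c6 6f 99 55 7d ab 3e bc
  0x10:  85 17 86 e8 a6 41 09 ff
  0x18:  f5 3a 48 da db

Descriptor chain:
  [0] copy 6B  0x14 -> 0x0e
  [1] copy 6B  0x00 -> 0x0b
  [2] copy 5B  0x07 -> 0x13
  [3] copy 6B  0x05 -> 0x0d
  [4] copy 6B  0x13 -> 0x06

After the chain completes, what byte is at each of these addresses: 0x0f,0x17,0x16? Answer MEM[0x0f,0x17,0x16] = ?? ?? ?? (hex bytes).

D0: mem[0x0e..0x13] <- [a6 41 09 ff f5 3a]
D1: mem[0x0b..0x10] <- [b1 ff 4a 36 55 0c]
D2: mem[0x13..0x17] <- [c8 c6 6f 99 b1]
D3: mem[0x0d..0x12] <- [0c bc c8 c6 6f 99]
D4: mem[0x06..0x0b] <- [c8 c6 6f 99 b1 f5]
query mem[0x0f]=0xc8, mem[0x17]=0xb1, mem[0x16]=0x99

MEM[0x0f,0x17,0x16] = c8 b1 99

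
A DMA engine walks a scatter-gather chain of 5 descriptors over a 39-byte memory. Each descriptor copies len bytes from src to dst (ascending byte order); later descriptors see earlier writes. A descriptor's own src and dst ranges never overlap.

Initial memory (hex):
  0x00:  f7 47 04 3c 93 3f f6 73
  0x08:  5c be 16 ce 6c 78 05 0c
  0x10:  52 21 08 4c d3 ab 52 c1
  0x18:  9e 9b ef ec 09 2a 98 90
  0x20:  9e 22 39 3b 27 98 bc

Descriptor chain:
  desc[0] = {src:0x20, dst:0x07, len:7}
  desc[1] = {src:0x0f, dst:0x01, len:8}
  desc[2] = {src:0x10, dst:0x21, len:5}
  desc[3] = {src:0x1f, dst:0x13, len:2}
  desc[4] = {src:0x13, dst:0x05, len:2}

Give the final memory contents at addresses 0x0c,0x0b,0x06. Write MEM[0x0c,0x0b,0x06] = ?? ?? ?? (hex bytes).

MEM[0x0c,0x0b,0x06] = 98 27 9e

#0 dst[0x07+7] := {0x9e,0x22,0x39,0x3b,0x27,0x98,0xbc}
#1 dst[0x01+8] := {0x0c,0x52,0x21,0x08,0x4c,0xd3,0xab,0x52}
#2 dst[0x21+5] := {0x52,0x21,0x08,0x4c,0xd3}
#3 dst[0x13+2] := {0x90,0x9e}
#4 dst[0x05+2] := {0x90,0x9e}
query mem[0x0c]=0x98, mem[0x0b]=0x27, mem[0x06]=0x9e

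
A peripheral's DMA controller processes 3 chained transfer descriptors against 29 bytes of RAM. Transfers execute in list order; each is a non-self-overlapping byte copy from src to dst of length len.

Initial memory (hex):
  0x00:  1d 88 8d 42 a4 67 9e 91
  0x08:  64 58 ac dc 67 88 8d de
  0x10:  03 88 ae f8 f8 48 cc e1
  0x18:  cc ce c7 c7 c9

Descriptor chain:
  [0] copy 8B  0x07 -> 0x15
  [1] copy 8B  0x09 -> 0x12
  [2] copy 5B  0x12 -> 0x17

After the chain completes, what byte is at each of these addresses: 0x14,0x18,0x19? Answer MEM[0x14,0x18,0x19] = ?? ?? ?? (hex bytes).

#0 dst[0x15+8] := {0x91,0x64,0x58,0xac,0xdc,0x67,0x88,0x8d}
#1 dst[0x12+8] := {0x58,0xac,0xdc,0x67,0x88,0x8d,0xde,0x03}
#2 dst[0x17+5] := {0x58,0xac,0xdc,0x67,0x88}
query mem[0x14]=0xdc, mem[0x18]=0xac, mem[0x19]=0xdc

MEM[0x14,0x18,0x19] = dc ac dc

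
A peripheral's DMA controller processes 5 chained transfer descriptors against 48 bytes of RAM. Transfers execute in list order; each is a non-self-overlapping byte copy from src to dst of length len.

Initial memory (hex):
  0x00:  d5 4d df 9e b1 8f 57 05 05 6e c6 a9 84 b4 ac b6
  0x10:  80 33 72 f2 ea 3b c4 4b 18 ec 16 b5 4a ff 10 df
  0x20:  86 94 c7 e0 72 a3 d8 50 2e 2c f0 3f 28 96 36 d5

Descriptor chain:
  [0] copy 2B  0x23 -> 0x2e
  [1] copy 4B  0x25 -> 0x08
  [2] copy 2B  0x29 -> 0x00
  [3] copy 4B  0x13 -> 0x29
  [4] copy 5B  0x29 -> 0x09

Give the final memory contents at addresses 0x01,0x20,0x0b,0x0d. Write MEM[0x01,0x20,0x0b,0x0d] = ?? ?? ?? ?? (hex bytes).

MEM[0x01,0x20,0x0b,0x0d] = f0 86 3b 96

D0: mem[0x2e..0x2f] <- [e0 72]
D1: mem[0x08..0x0b] <- [a3 d8 50 2e]
D2: mem[0x00..0x01] <- [2c f0]
D3: mem[0x29..0x2c] <- [f2 ea 3b c4]
D4: mem[0x09..0x0d] <- [f2 ea 3b c4 96]
query mem[0x01]=0xf0, mem[0x20]=0x86, mem[0x0b]=0x3b, mem[0x0d]=0x96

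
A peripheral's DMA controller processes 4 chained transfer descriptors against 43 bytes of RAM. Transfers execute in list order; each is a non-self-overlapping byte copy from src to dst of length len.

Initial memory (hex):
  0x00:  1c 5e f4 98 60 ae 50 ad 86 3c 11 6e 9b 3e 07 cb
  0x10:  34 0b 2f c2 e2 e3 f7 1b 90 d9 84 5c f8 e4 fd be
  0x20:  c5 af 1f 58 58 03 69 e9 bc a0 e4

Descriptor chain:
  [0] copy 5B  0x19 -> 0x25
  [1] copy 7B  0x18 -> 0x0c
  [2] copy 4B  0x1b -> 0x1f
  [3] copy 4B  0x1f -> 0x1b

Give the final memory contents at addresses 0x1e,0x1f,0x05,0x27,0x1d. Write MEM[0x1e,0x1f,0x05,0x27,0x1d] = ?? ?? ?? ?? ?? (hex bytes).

D0: mem[0x25..0x29] <- [d9 84 5c f8 e4]
D1: mem[0x0c..0x12] <- [90 d9 84 5c f8 e4 fd]
D2: mem[0x1f..0x22] <- [5c f8 e4 fd]
D3: mem[0x1b..0x1e] <- [5c f8 e4 fd]
query mem[0x1e]=0xfd, mem[0x1f]=0x5c, mem[0x05]=0xae, mem[0x27]=0x5c, mem[0x1d]=0xe4

MEM[0x1e,0x1f,0x05,0x27,0x1d] = fd 5c ae 5c e4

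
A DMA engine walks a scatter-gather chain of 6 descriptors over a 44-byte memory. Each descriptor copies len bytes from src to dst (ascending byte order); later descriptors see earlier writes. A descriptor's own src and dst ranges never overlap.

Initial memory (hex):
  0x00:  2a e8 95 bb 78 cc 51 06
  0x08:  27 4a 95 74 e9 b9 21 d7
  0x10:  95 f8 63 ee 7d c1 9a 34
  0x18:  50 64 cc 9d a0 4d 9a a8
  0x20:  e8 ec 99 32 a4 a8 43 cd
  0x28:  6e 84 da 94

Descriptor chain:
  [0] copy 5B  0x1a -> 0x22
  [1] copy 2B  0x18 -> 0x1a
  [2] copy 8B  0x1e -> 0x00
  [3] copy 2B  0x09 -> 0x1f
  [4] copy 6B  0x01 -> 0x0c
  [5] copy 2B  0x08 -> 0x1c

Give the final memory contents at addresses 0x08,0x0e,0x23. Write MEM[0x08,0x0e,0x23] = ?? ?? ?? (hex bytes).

MEM[0x08,0x0e,0x23] = 27 ec 9d

#0 dst[0x22+5] := {0xcc,0x9d,0xa0,0x4d,0x9a}
#1 dst[0x1a+2] := {0x50,0x64}
#2 dst[0x00+8] := {0x9a,0xa8,0xe8,0xec,0xcc,0x9d,0xa0,0x4d}
#3 dst[0x1f+2] := {0x4a,0x95}
#4 dst[0x0c+6] := {0xa8,0xe8,0xec,0xcc,0x9d,0xa0}
#5 dst[0x1c+2] := {0x27,0x4a}
query mem[0x08]=0x27, mem[0x0e]=0xec, mem[0x23]=0x9d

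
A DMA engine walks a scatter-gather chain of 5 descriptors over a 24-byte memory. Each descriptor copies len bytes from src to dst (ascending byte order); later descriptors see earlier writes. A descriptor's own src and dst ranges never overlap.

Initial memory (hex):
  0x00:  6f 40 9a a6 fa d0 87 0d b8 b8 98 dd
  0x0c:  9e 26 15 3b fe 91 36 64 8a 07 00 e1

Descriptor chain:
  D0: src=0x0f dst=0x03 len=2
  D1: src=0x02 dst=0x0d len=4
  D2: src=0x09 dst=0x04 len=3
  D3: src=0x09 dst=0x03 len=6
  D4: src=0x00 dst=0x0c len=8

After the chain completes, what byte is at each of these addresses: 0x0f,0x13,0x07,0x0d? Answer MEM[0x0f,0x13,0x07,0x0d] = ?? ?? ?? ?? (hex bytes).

MEM[0x0f,0x13,0x07,0x0d] = b8 9a 9a 40

D0: mem[0x03..0x04] <- [3b fe]
D1: mem[0x0d..0x10] <- [9a 3b fe d0]
D2: mem[0x04..0x06] <- [b8 98 dd]
D3: mem[0x03..0x08] <- [b8 98 dd 9e 9a 3b]
D4: mem[0x0c..0x13] <- [6f 40 9a b8 98 dd 9e 9a]
query mem[0x0f]=0xb8, mem[0x13]=0x9a, mem[0x07]=0x9a, mem[0x0d]=0x40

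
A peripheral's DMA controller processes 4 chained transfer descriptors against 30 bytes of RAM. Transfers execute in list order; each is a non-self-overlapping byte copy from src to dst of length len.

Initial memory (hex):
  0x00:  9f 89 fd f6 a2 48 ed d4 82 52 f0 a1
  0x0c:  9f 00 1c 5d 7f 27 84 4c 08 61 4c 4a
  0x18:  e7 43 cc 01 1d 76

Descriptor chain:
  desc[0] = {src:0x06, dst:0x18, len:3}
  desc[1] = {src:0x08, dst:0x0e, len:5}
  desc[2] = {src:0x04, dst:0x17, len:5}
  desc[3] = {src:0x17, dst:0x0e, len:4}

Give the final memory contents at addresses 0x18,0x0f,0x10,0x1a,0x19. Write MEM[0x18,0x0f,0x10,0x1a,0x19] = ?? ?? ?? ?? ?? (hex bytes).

#0 dst[0x18+3] := {0xed,0xd4,0x82}
#1 dst[0x0e+5] := {0x82,0x52,0xf0,0xa1,0x9f}
#2 dst[0x17+5] := {0xa2,0x48,0xed,0xd4,0x82}
#3 dst[0x0e+4] := {0xa2,0x48,0xed,0xd4}
query mem[0x18]=0x48, mem[0x0f]=0x48, mem[0x10]=0xed, mem[0x1a]=0xd4, mem[0x19]=0xed

MEM[0x18,0x0f,0x10,0x1a,0x19] = 48 48 ed d4 ed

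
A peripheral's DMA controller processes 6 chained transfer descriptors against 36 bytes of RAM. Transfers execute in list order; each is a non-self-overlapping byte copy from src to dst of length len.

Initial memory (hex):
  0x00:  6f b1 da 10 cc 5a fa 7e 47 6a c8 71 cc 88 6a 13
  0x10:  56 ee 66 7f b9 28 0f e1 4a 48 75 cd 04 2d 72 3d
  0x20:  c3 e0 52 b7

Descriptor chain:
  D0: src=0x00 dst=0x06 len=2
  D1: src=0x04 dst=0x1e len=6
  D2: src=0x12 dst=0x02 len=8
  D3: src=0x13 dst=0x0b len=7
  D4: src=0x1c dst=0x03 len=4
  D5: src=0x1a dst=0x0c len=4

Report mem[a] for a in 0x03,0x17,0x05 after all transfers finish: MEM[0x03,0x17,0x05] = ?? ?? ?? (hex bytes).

#0 dst[0x06+2] := {0x6f,0xb1}
#1 dst[0x1e+6] := {0xcc,0x5a,0x6f,0xb1,0x47,0x6a}
#2 dst[0x02+8] := {0x66,0x7f,0xb9,0x28,0x0f,0xe1,0x4a,0x48}
#3 dst[0x0b+7] := {0x7f,0xb9,0x28,0x0f,0xe1,0x4a,0x48}
#4 dst[0x03+4] := {0x04,0x2d,0xcc,0x5a}
#5 dst[0x0c+4] := {0x75,0xcd,0x04,0x2d}
query mem[0x03]=0x04, mem[0x17]=0xe1, mem[0x05]=0xcc

MEM[0x03,0x17,0x05] = 04 e1 cc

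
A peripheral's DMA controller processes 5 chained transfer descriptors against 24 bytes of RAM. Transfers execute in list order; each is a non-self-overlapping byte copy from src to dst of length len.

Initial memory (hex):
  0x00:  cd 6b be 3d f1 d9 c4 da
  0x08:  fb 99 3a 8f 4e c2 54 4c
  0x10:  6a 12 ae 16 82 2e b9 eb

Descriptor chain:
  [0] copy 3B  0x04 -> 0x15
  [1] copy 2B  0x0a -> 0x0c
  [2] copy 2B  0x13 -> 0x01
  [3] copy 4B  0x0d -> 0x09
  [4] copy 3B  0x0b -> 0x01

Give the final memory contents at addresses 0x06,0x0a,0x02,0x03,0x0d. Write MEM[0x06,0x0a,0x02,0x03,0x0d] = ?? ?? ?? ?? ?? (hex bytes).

  after D0: wrote 3B at 0x15 = f1d9c4
  after D1: wrote 2B at 0x0c = 3a8f
  after D2: wrote 2B at 0x01 = 1682
  after D3: wrote 4B at 0x09 = 8f544c6a
  after D4: wrote 3B at 0x01 = 4c6a8f
query mem[0x06]=0xc4, mem[0x0a]=0x54, mem[0x02]=0x6a, mem[0x03]=0x8f, mem[0x0d]=0x8f

MEM[0x06,0x0a,0x02,0x03,0x0d] = c4 54 6a 8f 8f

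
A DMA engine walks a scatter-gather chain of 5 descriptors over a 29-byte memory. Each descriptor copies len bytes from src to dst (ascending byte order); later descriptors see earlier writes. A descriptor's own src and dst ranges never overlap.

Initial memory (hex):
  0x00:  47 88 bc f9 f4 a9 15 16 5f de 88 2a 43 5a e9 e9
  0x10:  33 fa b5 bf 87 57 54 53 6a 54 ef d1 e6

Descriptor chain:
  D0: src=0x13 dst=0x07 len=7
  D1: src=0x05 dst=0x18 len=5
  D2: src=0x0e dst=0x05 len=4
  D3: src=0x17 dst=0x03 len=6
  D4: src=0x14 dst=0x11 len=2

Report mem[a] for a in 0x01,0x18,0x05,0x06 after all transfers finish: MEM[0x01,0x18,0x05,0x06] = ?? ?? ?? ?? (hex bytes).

MEM[0x01,0x18,0x05,0x06] = 88 a9 15 bf

D0: mem[0x07..0x0d] <- [bf 87 57 54 53 6a 54]
D1: mem[0x18..0x1c] <- [a9 15 bf 87 57]
D2: mem[0x05..0x08] <- [e9 e9 33 fa]
D3: mem[0x03..0x08] <- [53 a9 15 bf 87 57]
D4: mem[0x11..0x12] <- [87 57]
query mem[0x01]=0x88, mem[0x18]=0xa9, mem[0x05]=0x15, mem[0x06]=0xbf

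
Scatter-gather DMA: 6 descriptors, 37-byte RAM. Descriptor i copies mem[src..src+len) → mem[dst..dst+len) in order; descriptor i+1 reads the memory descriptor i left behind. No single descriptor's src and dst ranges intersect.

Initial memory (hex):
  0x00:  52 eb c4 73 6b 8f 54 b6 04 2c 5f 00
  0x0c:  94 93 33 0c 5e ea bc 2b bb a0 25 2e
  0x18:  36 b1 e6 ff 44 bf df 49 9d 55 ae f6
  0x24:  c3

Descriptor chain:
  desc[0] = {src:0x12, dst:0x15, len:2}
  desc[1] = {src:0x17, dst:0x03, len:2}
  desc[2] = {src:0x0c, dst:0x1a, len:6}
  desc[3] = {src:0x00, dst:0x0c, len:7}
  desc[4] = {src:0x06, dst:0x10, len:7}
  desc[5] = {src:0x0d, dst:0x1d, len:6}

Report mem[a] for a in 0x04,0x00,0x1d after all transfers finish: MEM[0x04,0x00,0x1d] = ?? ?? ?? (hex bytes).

MEM[0x04,0x00,0x1d] = 36 52 eb

#0 dst[0x15+2] := {0xbc,0x2b}
#1 dst[0x03+2] := {0x2e,0x36}
#2 dst[0x1a+6] := {0x94,0x93,0x33,0x0c,0x5e,0xea}
#3 dst[0x0c+7] := {0x52,0xeb,0xc4,0x2e,0x36,0x8f,0x54}
#4 dst[0x10+7] := {0x54,0xb6,0x04,0x2c,0x5f,0x00,0x52}
#5 dst[0x1d+6] := {0xeb,0xc4,0x2e,0x54,0xb6,0x04}
query mem[0x04]=0x36, mem[0x00]=0x52, mem[0x1d]=0xeb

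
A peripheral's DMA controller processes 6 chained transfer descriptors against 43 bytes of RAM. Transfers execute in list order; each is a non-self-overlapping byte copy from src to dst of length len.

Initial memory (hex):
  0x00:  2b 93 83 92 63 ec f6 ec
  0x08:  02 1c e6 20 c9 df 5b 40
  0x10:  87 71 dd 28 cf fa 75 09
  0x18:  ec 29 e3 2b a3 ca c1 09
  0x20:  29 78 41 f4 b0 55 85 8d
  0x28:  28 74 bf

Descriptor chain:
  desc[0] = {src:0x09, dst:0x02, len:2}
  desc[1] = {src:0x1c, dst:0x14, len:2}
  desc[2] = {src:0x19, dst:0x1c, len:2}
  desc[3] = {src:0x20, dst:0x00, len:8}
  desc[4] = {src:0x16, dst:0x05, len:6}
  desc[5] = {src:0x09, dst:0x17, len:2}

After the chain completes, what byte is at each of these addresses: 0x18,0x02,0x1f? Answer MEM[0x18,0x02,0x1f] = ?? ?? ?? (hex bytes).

MEM[0x18,0x02,0x1f] = 2b 41 09

[0] 0x09->0x02 len=2 : 1c e6
[1] 0x1c->0x14 len=2 : a3 ca
[2] 0x19->0x1c len=2 : 29 e3
[3] 0x20->0x00 len=8 : 29 78 41 f4 b0 55 85 8d
[4] 0x16->0x05 len=6 : 75 09 ec 29 e3 2b
[5] 0x09->0x17 len=2 : e3 2b
query mem[0x18]=0x2b, mem[0x02]=0x41, mem[0x1f]=0x09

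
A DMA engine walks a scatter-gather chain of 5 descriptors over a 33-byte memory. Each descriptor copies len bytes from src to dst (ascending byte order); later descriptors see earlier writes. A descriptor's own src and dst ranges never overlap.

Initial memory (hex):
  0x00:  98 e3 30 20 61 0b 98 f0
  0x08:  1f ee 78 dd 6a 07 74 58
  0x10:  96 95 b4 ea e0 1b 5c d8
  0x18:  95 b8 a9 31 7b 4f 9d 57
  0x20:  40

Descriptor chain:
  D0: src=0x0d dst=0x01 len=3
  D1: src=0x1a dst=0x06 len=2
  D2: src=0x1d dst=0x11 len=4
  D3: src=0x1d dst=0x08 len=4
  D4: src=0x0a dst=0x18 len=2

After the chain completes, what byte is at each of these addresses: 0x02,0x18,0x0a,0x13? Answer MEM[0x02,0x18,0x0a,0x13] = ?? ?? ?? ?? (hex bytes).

MEM[0x02,0x18,0x0a,0x13] = 74 57 57 57

#0 dst[0x01+3] := {0x07,0x74,0x58}
#1 dst[0x06+2] := {0xa9,0x31}
#2 dst[0x11+4] := {0x4f,0x9d,0x57,0x40}
#3 dst[0x08+4] := {0x4f,0x9d,0x57,0x40}
#4 dst[0x18+2] := {0x57,0x40}
query mem[0x02]=0x74, mem[0x18]=0x57, mem[0x0a]=0x57, mem[0x13]=0x57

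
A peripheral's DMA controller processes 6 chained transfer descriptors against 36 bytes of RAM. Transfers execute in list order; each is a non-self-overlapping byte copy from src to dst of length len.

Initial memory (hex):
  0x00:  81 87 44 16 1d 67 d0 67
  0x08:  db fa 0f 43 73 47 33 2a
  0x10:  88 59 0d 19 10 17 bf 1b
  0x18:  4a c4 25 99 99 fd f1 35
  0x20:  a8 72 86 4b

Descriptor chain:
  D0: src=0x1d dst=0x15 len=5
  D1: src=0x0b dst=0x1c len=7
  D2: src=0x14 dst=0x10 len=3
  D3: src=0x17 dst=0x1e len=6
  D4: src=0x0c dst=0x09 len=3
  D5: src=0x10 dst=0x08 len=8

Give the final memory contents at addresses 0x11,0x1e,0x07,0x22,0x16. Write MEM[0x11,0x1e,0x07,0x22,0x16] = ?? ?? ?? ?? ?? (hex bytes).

  after D0: wrote 5B at 0x15 = fdf135a872
  after D1: wrote 7B at 0x1c = 437347332a8859
  after D2: wrote 3B at 0x10 = 10fdf1
  after D3: wrote 6B at 0x1e = 35a872259943
  after D4: wrote 3B at 0x09 = 734733
  after D5: wrote 8B at 0x08 = 10fdf11910fdf135
query mem[0x11]=0xfd, mem[0x1e]=0x35, mem[0x07]=0x67, mem[0x22]=0x99, mem[0x16]=0xf1

MEM[0x11,0x1e,0x07,0x22,0x16] = fd 35 67 99 f1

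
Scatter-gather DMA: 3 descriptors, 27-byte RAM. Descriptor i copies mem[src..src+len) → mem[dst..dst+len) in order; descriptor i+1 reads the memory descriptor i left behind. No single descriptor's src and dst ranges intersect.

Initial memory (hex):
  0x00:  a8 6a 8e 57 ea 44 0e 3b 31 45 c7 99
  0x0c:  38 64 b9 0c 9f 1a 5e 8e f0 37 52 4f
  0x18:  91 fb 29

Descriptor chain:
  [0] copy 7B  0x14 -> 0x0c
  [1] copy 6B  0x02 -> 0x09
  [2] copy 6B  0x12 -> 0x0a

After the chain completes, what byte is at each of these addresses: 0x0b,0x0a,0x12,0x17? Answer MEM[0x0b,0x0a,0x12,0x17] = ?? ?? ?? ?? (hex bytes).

MEM[0x0b,0x0a,0x12,0x17] = 8e 29 29 4f

[0] 0x14->0x0c len=7 : f0 37 52 4f 91 fb 29
[1] 0x02->0x09 len=6 : 8e 57 ea 44 0e 3b
[2] 0x12->0x0a len=6 : 29 8e f0 37 52 4f
query mem[0x0b]=0x8e, mem[0x0a]=0x29, mem[0x12]=0x29, mem[0x17]=0x4f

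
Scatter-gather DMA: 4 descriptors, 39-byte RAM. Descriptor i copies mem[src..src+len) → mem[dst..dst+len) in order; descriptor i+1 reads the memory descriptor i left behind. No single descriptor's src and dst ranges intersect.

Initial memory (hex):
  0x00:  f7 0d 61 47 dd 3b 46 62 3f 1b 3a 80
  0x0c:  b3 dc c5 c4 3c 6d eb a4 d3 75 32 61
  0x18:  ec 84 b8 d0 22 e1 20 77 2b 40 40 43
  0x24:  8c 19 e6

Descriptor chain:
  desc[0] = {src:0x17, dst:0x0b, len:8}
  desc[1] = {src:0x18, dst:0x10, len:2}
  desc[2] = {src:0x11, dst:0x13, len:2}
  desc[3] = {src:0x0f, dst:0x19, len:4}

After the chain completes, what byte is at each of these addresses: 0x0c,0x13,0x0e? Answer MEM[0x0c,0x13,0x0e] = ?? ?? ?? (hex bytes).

MEM[0x0c,0x13,0x0e] = ec 84 b8

D0: mem[0x0b..0x12] <- [61 ec 84 b8 d0 22 e1 20]
D1: mem[0x10..0x11] <- [ec 84]
D2: mem[0x13..0x14] <- [84 20]
D3: mem[0x19..0x1c] <- [d0 ec 84 20]
query mem[0x0c]=0xec, mem[0x13]=0x84, mem[0x0e]=0xb8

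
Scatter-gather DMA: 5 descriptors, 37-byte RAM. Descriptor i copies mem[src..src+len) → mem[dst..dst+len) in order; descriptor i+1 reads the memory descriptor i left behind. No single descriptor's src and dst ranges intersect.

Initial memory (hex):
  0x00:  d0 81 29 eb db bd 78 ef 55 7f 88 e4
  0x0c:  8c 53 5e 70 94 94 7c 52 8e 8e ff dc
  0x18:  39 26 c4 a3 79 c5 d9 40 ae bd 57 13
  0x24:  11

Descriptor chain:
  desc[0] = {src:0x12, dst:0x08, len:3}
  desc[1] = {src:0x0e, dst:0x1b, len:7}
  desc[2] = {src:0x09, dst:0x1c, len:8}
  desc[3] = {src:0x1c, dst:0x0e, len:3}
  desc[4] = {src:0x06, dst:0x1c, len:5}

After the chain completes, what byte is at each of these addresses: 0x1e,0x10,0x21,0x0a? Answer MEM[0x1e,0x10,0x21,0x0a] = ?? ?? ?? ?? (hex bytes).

  after D0: wrote 3B at 0x08 = 7c528e
  after D1: wrote 7B at 0x1b = 5e7094947c528e
  after D2: wrote 8B at 0x1c = 528ee48c535e7094
  after D3: wrote 3B at 0x0e = 528ee4
  after D4: wrote 5B at 0x1c = 78ef7c528e
query mem[0x1e]=0x7c, mem[0x10]=0xe4, mem[0x21]=0x5e, mem[0x0a]=0x8e

MEM[0x1e,0x10,0x21,0x0a] = 7c e4 5e 8e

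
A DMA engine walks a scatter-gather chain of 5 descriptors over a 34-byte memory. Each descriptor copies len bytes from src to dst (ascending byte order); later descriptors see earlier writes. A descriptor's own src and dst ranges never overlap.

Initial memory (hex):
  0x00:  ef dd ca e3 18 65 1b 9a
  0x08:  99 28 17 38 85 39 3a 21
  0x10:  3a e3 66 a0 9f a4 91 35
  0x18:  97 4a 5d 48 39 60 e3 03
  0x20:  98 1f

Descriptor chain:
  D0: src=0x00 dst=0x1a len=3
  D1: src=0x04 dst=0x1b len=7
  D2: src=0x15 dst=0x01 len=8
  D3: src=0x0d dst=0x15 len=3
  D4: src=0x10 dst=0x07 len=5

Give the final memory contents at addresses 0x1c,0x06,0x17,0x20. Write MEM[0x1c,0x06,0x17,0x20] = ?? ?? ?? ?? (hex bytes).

MEM[0x1c,0x06,0x17,0x20] = 65 ef 21 28

[0] 0x00->0x1a len=3 : ef dd ca
[1] 0x04->0x1b len=7 : 18 65 1b 9a 99 28 17
[2] 0x15->0x01 len=8 : a4 91 35 97 4a ef 18 65
[3] 0x0d->0x15 len=3 : 39 3a 21
[4] 0x10->0x07 len=5 : 3a e3 66 a0 9f
query mem[0x1c]=0x65, mem[0x06]=0xef, mem[0x17]=0x21, mem[0x20]=0x28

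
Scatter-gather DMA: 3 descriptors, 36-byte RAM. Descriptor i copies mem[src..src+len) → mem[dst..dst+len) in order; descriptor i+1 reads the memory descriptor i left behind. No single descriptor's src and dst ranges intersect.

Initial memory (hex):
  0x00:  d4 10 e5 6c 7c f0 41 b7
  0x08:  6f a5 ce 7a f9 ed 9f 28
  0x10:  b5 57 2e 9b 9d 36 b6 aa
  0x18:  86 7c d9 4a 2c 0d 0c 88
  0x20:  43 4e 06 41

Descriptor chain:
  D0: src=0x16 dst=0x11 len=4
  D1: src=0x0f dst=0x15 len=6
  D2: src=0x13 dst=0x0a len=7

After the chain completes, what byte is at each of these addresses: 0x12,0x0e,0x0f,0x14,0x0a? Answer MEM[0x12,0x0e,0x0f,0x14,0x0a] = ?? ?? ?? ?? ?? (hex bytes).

#0 dst[0x11+4] := {0xb6,0xaa,0x86,0x7c}
#1 dst[0x15+6] := {0x28,0xb5,0xb6,0xaa,0x86,0x7c}
#2 dst[0x0a+7] := {0x86,0x7c,0x28,0xb5,0xb6,0xaa,0x86}
query mem[0x12]=0xaa, mem[0x0e]=0xb6, mem[0x0f]=0xaa, mem[0x14]=0x7c, mem[0x0a]=0x86

MEM[0x12,0x0e,0x0f,0x14,0x0a] = aa b6 aa 7c 86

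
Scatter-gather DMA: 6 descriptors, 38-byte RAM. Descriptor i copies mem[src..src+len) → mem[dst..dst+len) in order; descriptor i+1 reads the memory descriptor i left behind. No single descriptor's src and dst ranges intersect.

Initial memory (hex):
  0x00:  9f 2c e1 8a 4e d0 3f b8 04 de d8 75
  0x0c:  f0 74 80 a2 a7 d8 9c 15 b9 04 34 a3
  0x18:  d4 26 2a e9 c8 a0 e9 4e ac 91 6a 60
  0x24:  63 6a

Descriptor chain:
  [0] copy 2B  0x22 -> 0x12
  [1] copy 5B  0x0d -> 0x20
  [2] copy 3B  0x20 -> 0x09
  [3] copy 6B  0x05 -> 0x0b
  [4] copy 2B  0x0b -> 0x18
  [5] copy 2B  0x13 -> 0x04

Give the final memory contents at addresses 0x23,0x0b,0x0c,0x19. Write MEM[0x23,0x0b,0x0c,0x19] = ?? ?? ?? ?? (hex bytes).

  after D0: wrote 2B at 0x12 = 6a60
  after D1: wrote 5B at 0x20 = 7480a2a7d8
  after D2: wrote 3B at 0x09 = 7480a2
  after D3: wrote 6B at 0x0b = d03fb8047480
  after D4: wrote 2B at 0x18 = d03f
  after D5: wrote 2B at 0x04 = 60b9
query mem[0x23]=0xa7, mem[0x0b]=0xd0, mem[0x0c]=0x3f, mem[0x19]=0x3f

MEM[0x23,0x0b,0x0c,0x19] = a7 d0 3f 3f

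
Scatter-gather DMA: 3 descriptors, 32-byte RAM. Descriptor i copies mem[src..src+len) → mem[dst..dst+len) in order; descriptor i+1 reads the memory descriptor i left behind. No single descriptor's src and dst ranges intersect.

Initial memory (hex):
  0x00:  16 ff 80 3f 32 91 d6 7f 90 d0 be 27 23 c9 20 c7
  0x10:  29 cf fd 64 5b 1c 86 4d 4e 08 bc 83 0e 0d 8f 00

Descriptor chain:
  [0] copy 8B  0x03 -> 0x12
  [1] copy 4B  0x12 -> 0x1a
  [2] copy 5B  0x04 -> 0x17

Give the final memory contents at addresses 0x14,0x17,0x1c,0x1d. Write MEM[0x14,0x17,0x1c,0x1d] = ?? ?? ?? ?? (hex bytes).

MEM[0x14,0x17,0x1c,0x1d] = 91 32 91 d6

D0: mem[0x12..0x19] <- [3f 32 91 d6 7f 90 d0 be]
D1: mem[0x1a..0x1d] <- [3f 32 91 d6]
D2: mem[0x17..0x1b] <- [32 91 d6 7f 90]
query mem[0x14]=0x91, mem[0x17]=0x32, mem[0x1c]=0x91, mem[0x1d]=0xd6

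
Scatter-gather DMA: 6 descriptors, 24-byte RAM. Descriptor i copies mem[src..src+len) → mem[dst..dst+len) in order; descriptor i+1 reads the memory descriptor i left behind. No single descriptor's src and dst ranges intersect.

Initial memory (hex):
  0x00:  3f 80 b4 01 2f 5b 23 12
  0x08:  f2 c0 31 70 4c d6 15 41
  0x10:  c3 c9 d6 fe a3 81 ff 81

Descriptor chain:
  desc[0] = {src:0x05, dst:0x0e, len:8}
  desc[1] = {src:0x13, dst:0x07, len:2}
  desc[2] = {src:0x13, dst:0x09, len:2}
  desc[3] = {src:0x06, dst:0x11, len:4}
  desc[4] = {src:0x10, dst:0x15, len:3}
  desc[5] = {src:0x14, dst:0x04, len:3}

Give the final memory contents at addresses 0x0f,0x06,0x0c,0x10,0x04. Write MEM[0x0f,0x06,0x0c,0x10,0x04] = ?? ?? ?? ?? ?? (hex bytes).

  after D0: wrote 8B at 0x0e = 5b2312f2c031704c
  after D1: wrote 2B at 0x07 = 3170
  after D2: wrote 2B at 0x09 = 3170
  after D3: wrote 4B at 0x11 = 23317031
  after D4: wrote 3B at 0x15 = 122331
  after D5: wrote 3B at 0x04 = 311223
query mem[0x0f]=0x23, mem[0x06]=0x23, mem[0x0c]=0x4c, mem[0x10]=0x12, mem[0x04]=0x31

MEM[0x0f,0x06,0x0c,0x10,0x04] = 23 23 4c 12 31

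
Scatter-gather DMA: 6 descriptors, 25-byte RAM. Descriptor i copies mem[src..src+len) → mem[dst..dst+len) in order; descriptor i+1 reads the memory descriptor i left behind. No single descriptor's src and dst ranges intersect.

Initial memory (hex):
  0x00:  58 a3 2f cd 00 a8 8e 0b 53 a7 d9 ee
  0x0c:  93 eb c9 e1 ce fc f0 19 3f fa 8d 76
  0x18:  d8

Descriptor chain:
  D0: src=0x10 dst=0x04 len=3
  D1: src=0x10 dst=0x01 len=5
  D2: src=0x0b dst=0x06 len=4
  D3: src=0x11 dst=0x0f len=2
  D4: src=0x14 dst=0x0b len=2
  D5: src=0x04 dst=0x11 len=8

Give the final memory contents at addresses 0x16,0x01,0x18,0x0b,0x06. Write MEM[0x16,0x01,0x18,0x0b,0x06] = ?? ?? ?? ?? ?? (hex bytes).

D0: mem[0x04..0x06] <- [ce fc f0]
D1: mem[0x01..0x05] <- [ce fc f0 19 3f]
D2: mem[0x06..0x09] <- [ee 93 eb c9]
D3: mem[0x0f..0x10] <- [fc f0]
D4: mem[0x0b..0x0c] <- [3f fa]
D5: mem[0x11..0x18] <- [19 3f ee 93 eb c9 d9 3f]
query mem[0x16]=0xc9, mem[0x01]=0xce, mem[0x18]=0x3f, mem[0x0b]=0x3f, mem[0x06]=0xee

MEM[0x16,0x01,0x18,0x0b,0x06] = c9 ce 3f 3f ee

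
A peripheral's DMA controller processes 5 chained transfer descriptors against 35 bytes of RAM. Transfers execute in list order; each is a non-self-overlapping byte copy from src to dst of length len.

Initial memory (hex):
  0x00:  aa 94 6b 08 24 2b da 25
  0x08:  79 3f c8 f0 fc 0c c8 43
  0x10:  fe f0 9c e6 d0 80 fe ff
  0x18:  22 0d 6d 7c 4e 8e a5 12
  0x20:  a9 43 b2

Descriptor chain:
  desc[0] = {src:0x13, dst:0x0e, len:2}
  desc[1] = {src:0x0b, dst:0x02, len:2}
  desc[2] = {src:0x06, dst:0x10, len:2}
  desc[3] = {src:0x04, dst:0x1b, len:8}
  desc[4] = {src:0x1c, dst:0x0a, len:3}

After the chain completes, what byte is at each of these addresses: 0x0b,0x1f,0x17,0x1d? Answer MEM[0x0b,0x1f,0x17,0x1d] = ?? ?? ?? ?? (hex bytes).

D0: mem[0x0e..0x0f] <- [e6 d0]
D1: mem[0x02..0x03] <- [f0 fc]
D2: mem[0x10..0x11] <- [da 25]
D3: mem[0x1b..0x22] <- [24 2b da 25 79 3f c8 f0]
D4: mem[0x0a..0x0c] <- [2b da 25]
query mem[0x0b]=0xda, mem[0x1f]=0x79, mem[0x17]=0xff, mem[0x1d]=0xda

MEM[0x0b,0x1f,0x17,0x1d] = da 79 ff da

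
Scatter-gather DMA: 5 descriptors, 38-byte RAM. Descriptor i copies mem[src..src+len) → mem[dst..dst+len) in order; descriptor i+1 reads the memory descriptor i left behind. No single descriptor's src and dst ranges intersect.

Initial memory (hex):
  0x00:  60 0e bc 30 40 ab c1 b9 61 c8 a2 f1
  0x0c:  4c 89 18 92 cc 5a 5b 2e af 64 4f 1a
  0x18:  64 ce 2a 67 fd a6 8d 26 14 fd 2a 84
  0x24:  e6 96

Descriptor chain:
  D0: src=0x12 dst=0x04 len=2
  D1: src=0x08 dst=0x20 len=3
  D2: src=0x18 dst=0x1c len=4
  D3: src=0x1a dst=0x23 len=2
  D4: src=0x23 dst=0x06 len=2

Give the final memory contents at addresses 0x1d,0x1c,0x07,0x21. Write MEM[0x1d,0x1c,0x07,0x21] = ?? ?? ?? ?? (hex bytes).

MEM[0x1d,0x1c,0x07,0x21] = ce 64 67 c8

#0 dst[0x04+2] := {0x5b,0x2e}
#1 dst[0x20+3] := {0x61,0xc8,0xa2}
#2 dst[0x1c+4] := {0x64,0xce,0x2a,0x67}
#3 dst[0x23+2] := {0x2a,0x67}
#4 dst[0x06+2] := {0x2a,0x67}
query mem[0x1d]=0xce, mem[0x1c]=0x64, mem[0x07]=0x67, mem[0x21]=0xc8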